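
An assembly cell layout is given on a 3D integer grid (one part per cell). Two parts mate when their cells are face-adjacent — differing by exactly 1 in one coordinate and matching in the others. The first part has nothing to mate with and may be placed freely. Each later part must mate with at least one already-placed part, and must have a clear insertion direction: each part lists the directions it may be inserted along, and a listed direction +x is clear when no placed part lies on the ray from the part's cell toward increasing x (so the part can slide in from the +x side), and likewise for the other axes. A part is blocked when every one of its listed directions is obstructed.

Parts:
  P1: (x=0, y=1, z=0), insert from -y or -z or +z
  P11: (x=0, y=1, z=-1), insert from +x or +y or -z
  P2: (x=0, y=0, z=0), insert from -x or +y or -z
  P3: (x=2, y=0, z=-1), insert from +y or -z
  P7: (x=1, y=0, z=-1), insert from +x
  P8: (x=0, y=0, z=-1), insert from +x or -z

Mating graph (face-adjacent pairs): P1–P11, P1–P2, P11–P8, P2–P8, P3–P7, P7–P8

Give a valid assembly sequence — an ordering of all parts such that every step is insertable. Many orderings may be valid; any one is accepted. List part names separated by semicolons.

P11; P1; P2; P8; P7; P3

1. P11@(0, 1, -1) [+x clear] — {P11}
2. P1@(0, 1, 0) [-y clear] — {P1, P11}
3. P2@(0, 0, 0) [-x clear] — {P1, P11, P2}
4. P8@(0, 0, -1) [+x clear] — {P1, P11, P2, P8}
5. P7@(1, 0, -1) [+x clear] — {P1, P11, P2, P7, P8}
6. P3@(2, 0, -1) [+y clear] — {P1, P11, P2, P3, P7, P8}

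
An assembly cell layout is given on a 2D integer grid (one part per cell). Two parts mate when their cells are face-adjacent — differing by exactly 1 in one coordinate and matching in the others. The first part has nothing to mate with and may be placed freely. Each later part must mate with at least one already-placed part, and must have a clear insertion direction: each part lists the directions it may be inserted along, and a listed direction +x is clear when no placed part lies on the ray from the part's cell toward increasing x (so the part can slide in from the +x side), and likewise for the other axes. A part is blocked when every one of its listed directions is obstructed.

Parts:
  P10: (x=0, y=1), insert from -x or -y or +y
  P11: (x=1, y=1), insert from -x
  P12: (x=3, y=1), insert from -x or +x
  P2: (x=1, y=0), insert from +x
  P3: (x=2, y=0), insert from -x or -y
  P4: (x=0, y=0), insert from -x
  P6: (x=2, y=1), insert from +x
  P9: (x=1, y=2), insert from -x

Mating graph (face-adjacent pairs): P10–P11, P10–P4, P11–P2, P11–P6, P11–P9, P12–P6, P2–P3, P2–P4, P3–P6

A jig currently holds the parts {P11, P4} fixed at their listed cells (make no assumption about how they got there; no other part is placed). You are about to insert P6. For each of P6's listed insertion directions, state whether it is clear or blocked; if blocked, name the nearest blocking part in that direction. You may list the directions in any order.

+x: ray from P6(2, 1) has no placed part ⇒ clear

+x: clear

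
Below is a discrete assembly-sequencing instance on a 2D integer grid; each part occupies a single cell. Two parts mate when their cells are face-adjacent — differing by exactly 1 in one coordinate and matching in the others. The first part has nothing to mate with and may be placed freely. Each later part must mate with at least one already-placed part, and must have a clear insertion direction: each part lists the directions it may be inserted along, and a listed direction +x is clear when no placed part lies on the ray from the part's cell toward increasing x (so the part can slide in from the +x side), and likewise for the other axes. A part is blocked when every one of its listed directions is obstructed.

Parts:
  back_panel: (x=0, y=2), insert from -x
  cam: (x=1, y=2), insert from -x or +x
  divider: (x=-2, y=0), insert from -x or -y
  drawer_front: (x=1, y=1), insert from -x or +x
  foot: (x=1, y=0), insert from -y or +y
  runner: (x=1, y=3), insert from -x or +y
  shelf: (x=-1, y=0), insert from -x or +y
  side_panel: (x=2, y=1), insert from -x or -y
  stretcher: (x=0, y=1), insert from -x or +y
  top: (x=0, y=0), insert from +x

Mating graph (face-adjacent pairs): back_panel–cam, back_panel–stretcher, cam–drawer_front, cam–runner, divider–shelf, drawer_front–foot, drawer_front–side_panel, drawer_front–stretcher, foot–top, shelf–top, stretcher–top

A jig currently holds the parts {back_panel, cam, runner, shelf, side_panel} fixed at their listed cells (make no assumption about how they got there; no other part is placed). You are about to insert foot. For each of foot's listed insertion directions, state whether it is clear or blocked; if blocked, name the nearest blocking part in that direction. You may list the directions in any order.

+y: blocked by cam; -y: clear

-y: ray from foot(1, 0) has no placed part ⇒ clear
+y: nearest on ray is cam@(1, 2) ⇒ blocked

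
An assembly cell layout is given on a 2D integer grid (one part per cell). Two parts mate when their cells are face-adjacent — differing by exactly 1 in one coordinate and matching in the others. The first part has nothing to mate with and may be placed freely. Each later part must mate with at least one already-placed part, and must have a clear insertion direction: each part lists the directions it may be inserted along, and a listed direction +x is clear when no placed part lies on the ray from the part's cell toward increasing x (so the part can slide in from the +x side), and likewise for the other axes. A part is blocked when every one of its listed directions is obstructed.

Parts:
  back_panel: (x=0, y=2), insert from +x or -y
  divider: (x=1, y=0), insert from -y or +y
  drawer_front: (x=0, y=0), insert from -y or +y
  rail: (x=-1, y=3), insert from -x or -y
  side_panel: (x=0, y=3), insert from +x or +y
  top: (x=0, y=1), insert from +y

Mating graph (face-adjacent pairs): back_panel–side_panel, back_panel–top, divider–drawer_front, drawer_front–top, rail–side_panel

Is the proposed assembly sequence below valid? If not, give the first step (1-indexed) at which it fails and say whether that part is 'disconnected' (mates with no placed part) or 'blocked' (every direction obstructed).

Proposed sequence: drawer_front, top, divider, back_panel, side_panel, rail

Valid

1. drawer_front@(0, 0) [-y clear] — {drawer_front}
2. top@(0, 1) [+y clear] — {drawer_front, top}
3. divider@(1, 0) [-y clear] — {divider, drawer_front, top}
4. back_panel@(0, 2) [+x clear] — {back_panel, divider, drawer_front, top}
5. side_panel@(0, 3) [+x clear] — {back_panel, divider, drawer_front, side_panel, top}
6. rail@(-1, 3) [-x clear] — {back_panel, divider, drawer_front, rail, side_panel, top}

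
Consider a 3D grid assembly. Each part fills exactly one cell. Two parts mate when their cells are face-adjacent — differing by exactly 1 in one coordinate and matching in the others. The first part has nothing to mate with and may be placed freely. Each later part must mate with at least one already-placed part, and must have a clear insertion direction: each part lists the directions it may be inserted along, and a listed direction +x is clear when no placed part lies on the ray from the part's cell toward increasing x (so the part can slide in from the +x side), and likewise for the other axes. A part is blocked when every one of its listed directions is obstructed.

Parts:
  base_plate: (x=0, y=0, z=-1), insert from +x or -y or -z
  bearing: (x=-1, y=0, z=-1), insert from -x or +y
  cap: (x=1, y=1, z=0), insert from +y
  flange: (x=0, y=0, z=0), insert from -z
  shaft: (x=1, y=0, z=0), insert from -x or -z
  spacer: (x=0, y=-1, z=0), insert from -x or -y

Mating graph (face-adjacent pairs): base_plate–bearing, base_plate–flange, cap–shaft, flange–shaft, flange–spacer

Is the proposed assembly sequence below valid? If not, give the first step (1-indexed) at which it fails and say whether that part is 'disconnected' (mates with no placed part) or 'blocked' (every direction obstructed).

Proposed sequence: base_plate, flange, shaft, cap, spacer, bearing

1. base_plate@(0, 0, -1) [+x clear] — {base_plate}
2. flange@(0, 0, 0) — -z all obstructed ⇒ blocked

Invalid at step 2 (blocked)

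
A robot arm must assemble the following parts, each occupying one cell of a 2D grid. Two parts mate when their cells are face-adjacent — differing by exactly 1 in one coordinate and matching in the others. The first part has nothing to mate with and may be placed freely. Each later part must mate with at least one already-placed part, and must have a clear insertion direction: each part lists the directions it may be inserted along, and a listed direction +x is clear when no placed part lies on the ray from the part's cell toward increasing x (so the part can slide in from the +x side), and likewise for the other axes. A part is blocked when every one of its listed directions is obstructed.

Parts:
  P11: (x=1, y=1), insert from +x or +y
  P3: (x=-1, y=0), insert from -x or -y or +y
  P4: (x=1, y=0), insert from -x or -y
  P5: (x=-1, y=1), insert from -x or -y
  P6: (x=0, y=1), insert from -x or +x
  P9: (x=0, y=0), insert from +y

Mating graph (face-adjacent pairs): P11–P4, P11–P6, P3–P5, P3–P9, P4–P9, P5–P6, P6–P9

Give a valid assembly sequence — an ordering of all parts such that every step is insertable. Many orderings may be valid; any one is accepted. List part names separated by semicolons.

1. P5@(-1, 1) [-x clear] — {P5}
2. P3@(-1, 0) [-x clear] — {P3, P5}
3. P9@(0, 0) [+y clear] — {P3, P5, P9}
4. P6@(0, 1) [+x clear] — {P3, P5, P6, P9}
5. P4@(1, 0) [-y clear] — {P3, P4, P5, P6, P9}
6. P11@(1, 1) [+x clear] — {P11, P3, P4, P5, P6, P9}

P5; P3; P9; P6; P4; P11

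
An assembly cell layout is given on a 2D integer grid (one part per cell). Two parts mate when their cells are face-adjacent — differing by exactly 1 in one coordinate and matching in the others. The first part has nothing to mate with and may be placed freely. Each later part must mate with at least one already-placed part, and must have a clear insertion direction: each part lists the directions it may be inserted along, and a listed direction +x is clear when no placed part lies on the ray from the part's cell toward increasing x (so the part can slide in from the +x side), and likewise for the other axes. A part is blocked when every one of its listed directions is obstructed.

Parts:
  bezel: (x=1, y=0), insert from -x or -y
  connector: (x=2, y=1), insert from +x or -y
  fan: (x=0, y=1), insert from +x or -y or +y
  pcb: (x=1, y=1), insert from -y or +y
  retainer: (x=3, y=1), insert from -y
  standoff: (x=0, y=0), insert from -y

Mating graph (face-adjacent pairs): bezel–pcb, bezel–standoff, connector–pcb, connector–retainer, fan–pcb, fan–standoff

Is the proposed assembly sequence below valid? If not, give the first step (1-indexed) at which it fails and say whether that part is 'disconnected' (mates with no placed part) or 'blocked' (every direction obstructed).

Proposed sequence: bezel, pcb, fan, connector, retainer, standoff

Valid

1. bezel@(1, 0) [-x clear] — {bezel}
2. pcb@(1, 1) [+y clear] — {bezel, pcb}
3. fan@(0, 1) [-y clear] — {bezel, fan, pcb}
4. connector@(2, 1) [+x clear] — {bezel, connector, fan, pcb}
5. retainer@(3, 1) [-y clear] — {bezel, connector, fan, pcb, retainer}
6. standoff@(0, 0) [-y clear] — {bezel, connector, fan, pcb, retainer, standoff}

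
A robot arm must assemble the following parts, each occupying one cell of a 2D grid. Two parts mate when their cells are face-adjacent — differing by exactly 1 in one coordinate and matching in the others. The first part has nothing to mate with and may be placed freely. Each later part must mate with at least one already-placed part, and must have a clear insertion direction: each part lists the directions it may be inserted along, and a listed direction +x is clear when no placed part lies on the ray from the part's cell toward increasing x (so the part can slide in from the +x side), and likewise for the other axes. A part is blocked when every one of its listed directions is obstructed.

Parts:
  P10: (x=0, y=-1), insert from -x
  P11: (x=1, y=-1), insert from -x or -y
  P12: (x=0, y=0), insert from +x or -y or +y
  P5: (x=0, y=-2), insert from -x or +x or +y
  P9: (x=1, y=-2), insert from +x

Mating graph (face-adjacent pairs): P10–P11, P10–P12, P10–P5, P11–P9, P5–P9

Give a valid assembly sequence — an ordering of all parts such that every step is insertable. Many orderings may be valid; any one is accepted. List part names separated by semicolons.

1. P5@(0, -2) [-x clear] — {P5}
2. P10@(0, -1) [-x clear] — {P10, P5}
3. P12@(0, 0) [+x clear] — {P10, P12, P5}
4. P11@(1, -1) [-y clear] — {P10, P11, P12, P5}
5. P9@(1, -2) [+x clear] — {P10, P11, P12, P5, P9}

P5; P10; P12; P11; P9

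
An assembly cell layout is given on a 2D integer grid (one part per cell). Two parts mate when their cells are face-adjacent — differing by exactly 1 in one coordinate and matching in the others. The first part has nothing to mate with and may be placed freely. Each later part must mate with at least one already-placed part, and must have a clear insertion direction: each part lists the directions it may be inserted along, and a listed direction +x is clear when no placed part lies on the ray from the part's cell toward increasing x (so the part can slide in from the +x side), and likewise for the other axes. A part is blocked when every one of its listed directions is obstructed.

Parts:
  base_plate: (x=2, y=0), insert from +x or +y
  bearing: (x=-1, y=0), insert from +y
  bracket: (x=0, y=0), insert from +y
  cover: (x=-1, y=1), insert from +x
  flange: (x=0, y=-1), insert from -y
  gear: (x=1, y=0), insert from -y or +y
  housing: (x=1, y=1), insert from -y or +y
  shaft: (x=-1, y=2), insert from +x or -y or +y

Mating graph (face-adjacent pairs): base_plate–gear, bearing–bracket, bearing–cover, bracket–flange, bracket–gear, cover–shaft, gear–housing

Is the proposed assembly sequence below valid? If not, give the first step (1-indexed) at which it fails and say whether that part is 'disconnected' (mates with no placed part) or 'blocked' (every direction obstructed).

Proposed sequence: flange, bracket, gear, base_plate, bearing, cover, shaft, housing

1. flange@(0, -1) [-y clear] — {flange}
2. bracket@(0, 0) [+y clear] — {bracket, flange}
3. gear@(1, 0) [-y clear] — {bracket, flange, gear}
4. base_plate@(2, 0) [+x clear] — {base_plate, bracket, flange, gear}
5. bearing@(-1, 0) [+y clear] — {base_plate, bearing, bracket, flange, gear}
6. cover@(-1, 1) [+x clear] — {base_plate, bearing, bracket, cover, flange, gear}
7. shaft@(-1, 2) [+x clear] — {base_plate, bearing, bracket, cover, flange, gear, shaft}
8. housing@(1, 1) [+y clear] — {base_plate, bearing, bracket, cover, flange, gear, housing, shaft}

Valid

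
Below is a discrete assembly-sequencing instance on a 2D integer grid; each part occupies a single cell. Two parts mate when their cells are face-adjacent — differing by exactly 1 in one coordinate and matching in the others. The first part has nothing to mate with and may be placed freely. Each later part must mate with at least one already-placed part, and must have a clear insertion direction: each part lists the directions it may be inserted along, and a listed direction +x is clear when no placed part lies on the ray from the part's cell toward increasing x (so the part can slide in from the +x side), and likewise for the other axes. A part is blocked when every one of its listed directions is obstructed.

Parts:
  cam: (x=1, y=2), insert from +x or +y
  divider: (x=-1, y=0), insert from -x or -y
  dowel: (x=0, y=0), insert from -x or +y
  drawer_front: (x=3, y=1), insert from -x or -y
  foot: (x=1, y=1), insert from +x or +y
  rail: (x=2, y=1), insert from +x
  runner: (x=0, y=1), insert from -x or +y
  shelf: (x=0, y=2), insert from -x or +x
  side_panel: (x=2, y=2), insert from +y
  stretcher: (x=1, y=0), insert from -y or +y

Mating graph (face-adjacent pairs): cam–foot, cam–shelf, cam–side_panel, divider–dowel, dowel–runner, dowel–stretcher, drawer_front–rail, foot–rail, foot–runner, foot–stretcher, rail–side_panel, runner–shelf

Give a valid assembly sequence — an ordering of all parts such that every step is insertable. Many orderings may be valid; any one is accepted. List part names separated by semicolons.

1. side_panel@(2, 2) [+y clear] — {side_panel}
2. cam@(1, 2) [+y clear] — {cam, side_panel}
3. foot@(1, 1) [+x clear] — {cam, foot, side_panel}
4. stretcher@(1, 0) [-y clear] — {cam, foot, side_panel, stretcher}
5. dowel@(0, 0) [-x clear] — {cam, dowel, foot, side_panel, stretcher}
6. shelf@(0, 2) [-x clear] — {cam, dowel, foot, shelf, side_panel, stretcher}
7. rail@(2, 1) [+x clear] — {cam, dowel, foot, rail, shelf, side_panel, stretcher}
8. drawer_front@(3, 1) [-y clear] — {cam, dowel, drawer_front, foot, rail, shelf, side_panel, stretcher}
9. divider@(-1, 0) [-x clear] — {cam, divider, dowel, drawer_front, foot, rail, shelf, side_panel, stretcher}
10. runner@(0, 1) [-x clear] — {cam, divider, dowel, drawer_front, foot, rail, runner, shelf, side_panel, stretcher}

side_panel; cam; foot; stretcher; dowel; shelf; rail; drawer_front; divider; runner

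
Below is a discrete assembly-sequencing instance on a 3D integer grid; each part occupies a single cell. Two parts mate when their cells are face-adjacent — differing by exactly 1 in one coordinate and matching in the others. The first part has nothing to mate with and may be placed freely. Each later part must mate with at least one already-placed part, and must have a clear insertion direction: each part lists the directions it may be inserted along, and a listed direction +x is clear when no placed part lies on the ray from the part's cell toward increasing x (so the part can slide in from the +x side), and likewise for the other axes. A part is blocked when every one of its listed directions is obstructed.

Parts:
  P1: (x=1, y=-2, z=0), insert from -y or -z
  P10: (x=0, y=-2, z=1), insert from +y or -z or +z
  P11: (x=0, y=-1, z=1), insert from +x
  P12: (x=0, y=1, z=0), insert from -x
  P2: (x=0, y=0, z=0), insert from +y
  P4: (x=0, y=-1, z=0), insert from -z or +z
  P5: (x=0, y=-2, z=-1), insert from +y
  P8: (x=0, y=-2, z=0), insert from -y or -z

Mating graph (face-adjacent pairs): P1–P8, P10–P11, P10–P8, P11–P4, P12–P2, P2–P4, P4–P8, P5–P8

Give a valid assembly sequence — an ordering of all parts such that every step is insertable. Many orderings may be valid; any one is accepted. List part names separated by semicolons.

P1; P8; P5; P4; P11; P10; P2; P12

1. P1@(1, -2, 0) [-y clear] — {P1}
2. P8@(0, -2, 0) [-y clear] — {P1, P8}
3. P5@(0, -2, -1) [+y clear] — {P1, P5, P8}
4. P4@(0, -1, 0) [-z clear] — {P1, P4, P5, P8}
5. P11@(0, -1, 1) [+x clear] — {P1, P11, P4, P5, P8}
6. P10@(0, -2, 1) [+z clear] — {P1, P10, P11, P4, P5, P8}
7. P2@(0, 0, 0) [+y clear] — {P1, P10, P11, P2, P4, P5, P8}
8. P12@(0, 1, 0) [-x clear] — {P1, P10, P11, P12, P2, P4, P5, P8}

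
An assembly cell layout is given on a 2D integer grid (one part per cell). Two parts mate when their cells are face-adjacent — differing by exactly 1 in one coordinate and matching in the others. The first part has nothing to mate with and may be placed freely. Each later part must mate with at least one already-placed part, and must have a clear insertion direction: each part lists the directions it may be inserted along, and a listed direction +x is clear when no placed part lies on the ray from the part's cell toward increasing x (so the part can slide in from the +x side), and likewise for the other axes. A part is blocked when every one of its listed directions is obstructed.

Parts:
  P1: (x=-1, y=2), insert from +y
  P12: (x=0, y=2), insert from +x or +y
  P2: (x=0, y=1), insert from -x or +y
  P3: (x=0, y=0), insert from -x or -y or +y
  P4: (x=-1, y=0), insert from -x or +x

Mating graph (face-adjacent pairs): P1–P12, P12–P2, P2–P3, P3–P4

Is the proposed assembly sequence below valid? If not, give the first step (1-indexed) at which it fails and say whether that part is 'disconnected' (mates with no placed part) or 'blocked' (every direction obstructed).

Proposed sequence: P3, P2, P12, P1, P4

1. P3@(0, 0) [-x clear] — {P3}
2. P2@(0, 1) [-x clear] — {P2, P3}
3. P12@(0, 2) [+x clear] — {P12, P2, P3}
4. P1@(-1, 2) [+y clear] — {P1, P12, P2, P3}
5. P4@(-1, 0) [-x clear] — {P1, P12, P2, P3, P4}

Valid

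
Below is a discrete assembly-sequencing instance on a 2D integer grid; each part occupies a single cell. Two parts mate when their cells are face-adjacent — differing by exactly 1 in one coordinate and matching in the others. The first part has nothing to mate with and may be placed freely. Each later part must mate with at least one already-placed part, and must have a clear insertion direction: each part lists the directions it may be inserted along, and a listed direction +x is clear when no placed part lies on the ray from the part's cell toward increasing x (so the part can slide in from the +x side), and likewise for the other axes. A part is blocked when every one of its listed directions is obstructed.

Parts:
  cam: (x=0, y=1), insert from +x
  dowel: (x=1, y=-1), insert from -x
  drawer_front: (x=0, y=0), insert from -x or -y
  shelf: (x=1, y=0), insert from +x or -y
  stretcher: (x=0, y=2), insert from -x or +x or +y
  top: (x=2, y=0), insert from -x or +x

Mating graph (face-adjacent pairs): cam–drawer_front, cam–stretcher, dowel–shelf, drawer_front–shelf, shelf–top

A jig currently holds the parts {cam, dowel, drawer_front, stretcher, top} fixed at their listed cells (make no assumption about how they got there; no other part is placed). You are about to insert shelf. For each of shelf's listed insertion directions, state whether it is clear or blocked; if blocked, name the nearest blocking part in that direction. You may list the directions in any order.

+x: nearest on ray is top@(2, 0) ⇒ blocked
-y: nearest on ray is dowel@(1, -1) ⇒ blocked

+x: blocked by top; -y: blocked by dowel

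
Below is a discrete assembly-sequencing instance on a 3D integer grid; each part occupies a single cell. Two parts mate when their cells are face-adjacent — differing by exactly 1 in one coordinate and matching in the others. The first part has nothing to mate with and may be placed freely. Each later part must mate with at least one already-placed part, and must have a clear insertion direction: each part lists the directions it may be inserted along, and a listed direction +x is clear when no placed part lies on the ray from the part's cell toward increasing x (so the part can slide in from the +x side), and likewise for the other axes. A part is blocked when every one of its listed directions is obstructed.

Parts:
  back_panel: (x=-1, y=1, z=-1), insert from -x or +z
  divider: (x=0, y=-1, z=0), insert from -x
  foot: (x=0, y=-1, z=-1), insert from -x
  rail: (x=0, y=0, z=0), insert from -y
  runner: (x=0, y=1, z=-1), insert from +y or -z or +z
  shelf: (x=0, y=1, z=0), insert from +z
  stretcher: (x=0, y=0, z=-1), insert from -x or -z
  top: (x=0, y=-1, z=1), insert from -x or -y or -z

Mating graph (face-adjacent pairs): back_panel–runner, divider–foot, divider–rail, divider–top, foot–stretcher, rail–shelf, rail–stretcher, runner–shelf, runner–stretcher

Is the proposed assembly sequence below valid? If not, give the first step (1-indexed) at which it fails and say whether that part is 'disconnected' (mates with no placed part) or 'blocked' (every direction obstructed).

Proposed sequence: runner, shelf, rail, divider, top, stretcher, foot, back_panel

Valid

1. runner@(0, 1, -1) [+y clear] — {runner}
2. shelf@(0, 1, 0) [+z clear] — {runner, shelf}
3. rail@(0, 0, 0) [-y clear] — {rail, runner, shelf}
4. divider@(0, -1, 0) [-x clear] — {divider, rail, runner, shelf}
5. top@(0, -1, 1) [-x clear] — {divider, rail, runner, shelf, top}
6. stretcher@(0, 0, -1) [-x clear] — {divider, rail, runner, shelf, stretcher, top}
7. foot@(0, -1, -1) [-x clear] — {divider, foot, rail, runner, shelf, stretcher, top}
8. back_panel@(-1, 1, -1) [-x clear] — {back_panel, divider, foot, rail, runner, shelf, stretcher, top}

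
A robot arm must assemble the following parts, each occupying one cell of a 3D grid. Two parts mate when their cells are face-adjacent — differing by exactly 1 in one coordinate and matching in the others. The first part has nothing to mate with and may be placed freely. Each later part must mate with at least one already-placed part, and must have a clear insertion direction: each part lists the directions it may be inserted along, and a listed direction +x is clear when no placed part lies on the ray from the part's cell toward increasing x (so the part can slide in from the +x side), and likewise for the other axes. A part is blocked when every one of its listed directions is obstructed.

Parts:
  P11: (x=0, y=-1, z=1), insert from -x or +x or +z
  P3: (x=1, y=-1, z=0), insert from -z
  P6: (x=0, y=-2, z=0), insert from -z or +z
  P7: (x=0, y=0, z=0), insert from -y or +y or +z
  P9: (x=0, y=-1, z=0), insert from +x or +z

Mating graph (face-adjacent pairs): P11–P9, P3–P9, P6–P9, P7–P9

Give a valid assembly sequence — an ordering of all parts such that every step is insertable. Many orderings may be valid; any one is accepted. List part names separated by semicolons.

1. P6@(0, -2, 0) [-z clear] — {P6}
2. P9@(0, -1, 0) [+x clear] — {P6, P9}
3. P11@(0, -1, 1) [-x clear] — {P11, P6, P9}
4. P7@(0, 0, 0) [+y clear] — {P11, P6, P7, P9}
5. P3@(1, -1, 0) [-z clear] — {P11, P3, P6, P7, P9}

P6; P9; P11; P7; P3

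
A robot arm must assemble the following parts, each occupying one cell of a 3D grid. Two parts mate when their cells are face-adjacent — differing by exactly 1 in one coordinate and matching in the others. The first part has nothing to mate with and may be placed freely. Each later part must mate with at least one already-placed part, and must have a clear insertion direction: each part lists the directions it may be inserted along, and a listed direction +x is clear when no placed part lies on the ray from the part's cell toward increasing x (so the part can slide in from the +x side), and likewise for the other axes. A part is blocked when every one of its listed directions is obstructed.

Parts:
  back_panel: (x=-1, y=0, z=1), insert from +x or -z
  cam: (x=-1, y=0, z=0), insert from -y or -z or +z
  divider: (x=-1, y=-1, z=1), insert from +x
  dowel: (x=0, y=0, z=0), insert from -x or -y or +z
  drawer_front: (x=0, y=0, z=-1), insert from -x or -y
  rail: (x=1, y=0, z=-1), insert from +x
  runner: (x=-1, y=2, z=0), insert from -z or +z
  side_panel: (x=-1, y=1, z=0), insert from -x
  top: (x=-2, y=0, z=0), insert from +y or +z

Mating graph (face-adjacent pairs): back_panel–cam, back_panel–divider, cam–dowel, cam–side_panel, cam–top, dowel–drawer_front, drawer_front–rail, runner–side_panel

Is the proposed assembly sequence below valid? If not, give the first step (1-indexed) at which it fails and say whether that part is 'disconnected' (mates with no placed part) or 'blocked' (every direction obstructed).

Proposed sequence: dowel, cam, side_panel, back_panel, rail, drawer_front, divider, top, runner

Invalid at step 5 (disconnected)

1. dowel@(0, 0, 0) [-x clear] — {dowel}
2. cam@(-1, 0, 0) [-y clear] — {cam, dowel}
3. side_panel@(-1, 1, 0) [-x clear] — {cam, dowel, side_panel}
4. back_panel@(-1, 0, 1) [+x clear] — {back_panel, cam, dowel, side_panel}
5. rail@(1, 0, -1) — no placed neighbour ⇒ disconnected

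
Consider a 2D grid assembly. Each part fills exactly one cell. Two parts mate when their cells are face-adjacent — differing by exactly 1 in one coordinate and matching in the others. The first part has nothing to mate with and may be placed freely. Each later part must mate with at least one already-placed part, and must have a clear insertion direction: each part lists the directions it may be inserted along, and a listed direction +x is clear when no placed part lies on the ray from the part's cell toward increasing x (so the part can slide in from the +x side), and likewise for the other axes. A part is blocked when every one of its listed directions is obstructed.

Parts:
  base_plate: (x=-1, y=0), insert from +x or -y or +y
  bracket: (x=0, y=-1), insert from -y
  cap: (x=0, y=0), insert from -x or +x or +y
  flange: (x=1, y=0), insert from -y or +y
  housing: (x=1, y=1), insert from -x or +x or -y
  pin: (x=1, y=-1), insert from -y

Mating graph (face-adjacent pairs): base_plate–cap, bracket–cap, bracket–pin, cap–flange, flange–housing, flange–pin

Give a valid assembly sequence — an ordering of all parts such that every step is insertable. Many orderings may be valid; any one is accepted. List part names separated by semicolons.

1. bracket@(0, -1) [-y clear] — {bracket}
2. cap@(0, 0) [-x clear] — {bracket, cap}
3. pin@(1, -1) [-y clear] — {bracket, cap, pin}
4. base_plate@(-1, 0) [-y clear] — {base_plate, bracket, cap, pin}
5. flange@(1, 0) [+y clear] — {base_plate, bracket, cap, flange, pin}
6. housing@(1, 1) [-x clear] — {base_plate, bracket, cap, flange, housing, pin}

bracket; cap; pin; base_plate; flange; housing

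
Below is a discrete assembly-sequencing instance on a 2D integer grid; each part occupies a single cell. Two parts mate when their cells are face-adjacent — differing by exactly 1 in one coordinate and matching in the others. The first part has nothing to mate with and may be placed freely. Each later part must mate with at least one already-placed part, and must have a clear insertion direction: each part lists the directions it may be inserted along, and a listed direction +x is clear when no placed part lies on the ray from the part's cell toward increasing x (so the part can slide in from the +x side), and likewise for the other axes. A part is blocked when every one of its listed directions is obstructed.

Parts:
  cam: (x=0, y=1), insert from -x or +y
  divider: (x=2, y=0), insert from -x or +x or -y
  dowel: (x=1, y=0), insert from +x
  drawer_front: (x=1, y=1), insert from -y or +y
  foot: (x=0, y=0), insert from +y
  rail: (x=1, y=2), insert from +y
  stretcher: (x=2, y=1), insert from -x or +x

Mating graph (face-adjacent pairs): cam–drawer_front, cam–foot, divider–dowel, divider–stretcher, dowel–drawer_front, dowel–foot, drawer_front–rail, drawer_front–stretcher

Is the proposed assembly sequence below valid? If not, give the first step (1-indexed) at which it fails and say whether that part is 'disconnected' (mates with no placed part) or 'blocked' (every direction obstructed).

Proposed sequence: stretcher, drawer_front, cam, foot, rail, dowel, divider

1. stretcher@(2, 1) [-x clear] — {stretcher}
2. drawer_front@(1, 1) [-y clear] — {drawer_front, stretcher}
3. cam@(0, 1) [-x clear] — {cam, drawer_front, stretcher}
4. foot@(0, 0) — +y all obstructed ⇒ blocked

Invalid at step 4 (blocked)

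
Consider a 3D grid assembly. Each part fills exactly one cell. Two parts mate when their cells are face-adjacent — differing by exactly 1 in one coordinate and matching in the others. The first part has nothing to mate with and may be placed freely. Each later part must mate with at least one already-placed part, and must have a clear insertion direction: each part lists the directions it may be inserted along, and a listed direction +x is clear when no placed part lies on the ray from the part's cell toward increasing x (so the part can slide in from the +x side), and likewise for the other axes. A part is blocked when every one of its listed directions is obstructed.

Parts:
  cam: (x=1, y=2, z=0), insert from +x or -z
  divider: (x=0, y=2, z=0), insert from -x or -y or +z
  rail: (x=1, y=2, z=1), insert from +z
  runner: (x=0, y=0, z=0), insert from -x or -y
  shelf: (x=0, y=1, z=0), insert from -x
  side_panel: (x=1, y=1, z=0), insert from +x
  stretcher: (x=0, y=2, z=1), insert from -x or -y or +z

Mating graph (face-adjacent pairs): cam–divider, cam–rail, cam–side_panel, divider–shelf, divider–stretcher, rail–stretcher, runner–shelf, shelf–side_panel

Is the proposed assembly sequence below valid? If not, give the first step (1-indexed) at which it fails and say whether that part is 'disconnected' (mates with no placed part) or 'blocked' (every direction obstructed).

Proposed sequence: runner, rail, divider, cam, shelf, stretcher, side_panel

Invalid at step 2 (disconnected)

1. runner@(0, 0, 0) [-x clear] — {runner}
2. rail@(1, 2, 1) — no placed neighbour ⇒ disconnected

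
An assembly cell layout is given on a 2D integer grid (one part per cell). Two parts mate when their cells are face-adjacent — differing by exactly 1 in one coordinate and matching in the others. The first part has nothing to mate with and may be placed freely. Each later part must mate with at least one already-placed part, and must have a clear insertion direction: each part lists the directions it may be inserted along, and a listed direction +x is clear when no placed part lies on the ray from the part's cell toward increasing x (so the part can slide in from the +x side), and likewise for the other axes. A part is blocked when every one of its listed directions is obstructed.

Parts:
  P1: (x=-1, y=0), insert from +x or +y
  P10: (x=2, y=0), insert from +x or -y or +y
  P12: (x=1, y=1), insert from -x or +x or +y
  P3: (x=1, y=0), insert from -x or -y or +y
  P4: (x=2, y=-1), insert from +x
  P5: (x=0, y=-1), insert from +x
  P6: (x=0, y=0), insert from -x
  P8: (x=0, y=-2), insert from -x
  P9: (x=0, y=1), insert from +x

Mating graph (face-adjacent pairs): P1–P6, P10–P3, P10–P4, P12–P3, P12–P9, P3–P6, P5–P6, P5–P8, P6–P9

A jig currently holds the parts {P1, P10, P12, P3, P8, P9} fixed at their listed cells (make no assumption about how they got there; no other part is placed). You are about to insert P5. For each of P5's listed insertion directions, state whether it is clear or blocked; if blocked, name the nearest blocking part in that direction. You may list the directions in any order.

+x: clear

+x: ray from P5(0, -1) has no placed part ⇒ clear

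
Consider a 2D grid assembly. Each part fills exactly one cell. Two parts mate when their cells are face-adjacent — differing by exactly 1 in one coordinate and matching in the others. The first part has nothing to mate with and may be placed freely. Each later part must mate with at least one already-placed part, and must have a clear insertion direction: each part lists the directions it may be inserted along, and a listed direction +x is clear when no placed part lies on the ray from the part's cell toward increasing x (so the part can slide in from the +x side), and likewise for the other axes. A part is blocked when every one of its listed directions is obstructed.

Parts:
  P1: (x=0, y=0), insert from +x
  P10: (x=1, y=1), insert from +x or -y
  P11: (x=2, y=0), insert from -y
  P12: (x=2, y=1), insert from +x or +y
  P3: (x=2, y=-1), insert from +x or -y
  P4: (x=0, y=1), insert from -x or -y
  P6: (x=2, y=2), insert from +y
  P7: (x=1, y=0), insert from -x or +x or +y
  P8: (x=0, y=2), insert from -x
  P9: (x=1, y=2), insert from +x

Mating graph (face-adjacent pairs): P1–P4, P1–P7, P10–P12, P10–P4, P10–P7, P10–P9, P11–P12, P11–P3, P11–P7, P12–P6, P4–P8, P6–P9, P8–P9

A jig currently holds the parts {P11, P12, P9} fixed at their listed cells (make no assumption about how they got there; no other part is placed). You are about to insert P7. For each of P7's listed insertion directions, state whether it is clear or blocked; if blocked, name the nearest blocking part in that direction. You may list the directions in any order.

+x: blocked by P11; +y: blocked by P9; -x: clear

-x: ray from P7(1, 0) has no placed part ⇒ clear
+x: nearest on ray is P11@(2, 0) ⇒ blocked
+y: nearest on ray is P9@(1, 2) ⇒ blocked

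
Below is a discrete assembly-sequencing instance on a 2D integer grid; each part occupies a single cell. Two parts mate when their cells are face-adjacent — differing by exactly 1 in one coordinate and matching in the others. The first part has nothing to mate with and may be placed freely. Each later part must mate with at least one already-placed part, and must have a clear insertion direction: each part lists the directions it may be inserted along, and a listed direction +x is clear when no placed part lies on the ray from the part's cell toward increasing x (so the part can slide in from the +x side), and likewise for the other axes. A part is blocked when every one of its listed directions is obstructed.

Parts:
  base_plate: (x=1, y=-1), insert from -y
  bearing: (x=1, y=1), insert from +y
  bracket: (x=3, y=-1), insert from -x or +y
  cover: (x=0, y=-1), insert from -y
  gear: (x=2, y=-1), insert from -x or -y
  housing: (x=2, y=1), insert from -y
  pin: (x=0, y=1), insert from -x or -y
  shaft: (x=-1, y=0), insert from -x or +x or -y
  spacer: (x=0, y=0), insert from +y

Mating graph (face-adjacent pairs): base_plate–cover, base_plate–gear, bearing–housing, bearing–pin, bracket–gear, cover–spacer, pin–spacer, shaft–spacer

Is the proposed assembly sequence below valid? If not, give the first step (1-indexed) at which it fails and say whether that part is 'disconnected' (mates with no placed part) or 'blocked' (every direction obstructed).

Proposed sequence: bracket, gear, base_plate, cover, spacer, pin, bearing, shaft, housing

1. bracket@(3, -1) [-x clear] — {bracket}
2. gear@(2, -1) [-x clear] — {bracket, gear}
3. base_plate@(1, -1) [-y clear] — {base_plate, bracket, gear}
4. cover@(0, -1) [-y clear] — {base_plate, bracket, cover, gear}
5. spacer@(0, 0) [+y clear] — {base_plate, bracket, cover, gear, spacer}
6. pin@(0, 1) [-x clear] — {base_plate, bracket, cover, gear, pin, spacer}
7. bearing@(1, 1) [+y clear] — {base_plate, bearing, bracket, cover, gear, pin, spacer}
8. shaft@(-1, 0) [-x clear] — {base_plate, bearing, bracket, cover, gear, pin, shaft, spacer}
9. housing@(2, 1) — -y all obstructed ⇒ blocked

Invalid at step 9 (blocked)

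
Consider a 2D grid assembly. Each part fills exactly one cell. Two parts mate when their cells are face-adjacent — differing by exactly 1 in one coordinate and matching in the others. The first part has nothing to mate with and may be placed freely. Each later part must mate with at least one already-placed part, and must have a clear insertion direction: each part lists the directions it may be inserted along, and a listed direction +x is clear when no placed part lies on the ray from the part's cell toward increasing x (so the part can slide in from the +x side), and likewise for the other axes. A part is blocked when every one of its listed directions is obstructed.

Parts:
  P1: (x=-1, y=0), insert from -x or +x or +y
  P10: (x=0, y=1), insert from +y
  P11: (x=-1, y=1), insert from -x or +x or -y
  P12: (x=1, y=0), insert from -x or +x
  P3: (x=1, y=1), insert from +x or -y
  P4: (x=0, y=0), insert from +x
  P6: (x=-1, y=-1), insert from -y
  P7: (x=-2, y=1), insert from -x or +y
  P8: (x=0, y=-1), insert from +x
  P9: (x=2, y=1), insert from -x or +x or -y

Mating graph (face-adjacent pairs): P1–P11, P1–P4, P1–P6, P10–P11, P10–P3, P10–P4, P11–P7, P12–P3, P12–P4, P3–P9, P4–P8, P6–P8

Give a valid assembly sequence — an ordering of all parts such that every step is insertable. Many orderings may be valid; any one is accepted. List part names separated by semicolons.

P10; P11; P7; P1; P6; P3; P9; P8; P4; P12

1. P10@(0, 1) [+y clear] — {P10}
2. P11@(-1, 1) [-x clear] — {P10, P11}
3. P7@(-2, 1) [-x clear] — {P10, P11, P7}
4. P1@(-1, 0) [-x clear] — {P1, P10, P11, P7}
5. P6@(-1, -1) [-y clear] — {P1, P10, P11, P6, P7}
6. P3@(1, 1) [+x clear] — {P1, P10, P11, P3, P6, P7}
7. P9@(2, 1) [+x clear] — {P1, P10, P11, P3, P6, P7, P9}
8. P8@(0, -1) [+x clear] — {P1, P10, P11, P3, P6, P7, P8, P9}
9. P4@(0, 0) [+x clear] — {P1, P10, P11, P3, P4, P6, P7, P8, P9}
10. P12@(1, 0) [+x clear] — {P1, P10, P11, P12, P3, P4, P6, P7, P8, P9}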